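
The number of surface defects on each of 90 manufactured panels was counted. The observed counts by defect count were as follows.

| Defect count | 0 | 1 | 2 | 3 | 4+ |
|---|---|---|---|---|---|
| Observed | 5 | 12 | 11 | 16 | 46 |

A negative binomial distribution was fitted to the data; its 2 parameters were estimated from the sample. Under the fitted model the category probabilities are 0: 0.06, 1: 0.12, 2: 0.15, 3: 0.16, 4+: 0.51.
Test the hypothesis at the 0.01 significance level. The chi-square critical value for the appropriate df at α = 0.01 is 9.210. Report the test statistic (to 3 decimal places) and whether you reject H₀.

0.804; do not reject

Expected counts E_i = n·p_i: 90×0.06 = 5.4, 90×0.12 = 10.8, 90×0.15 = 13.5, 90×0.16 = 14.4, 90×0.51 = 45.9.
0: (5 − 5.4)²/5.4 = 0.16/5.4 = 0.0296
1: (12 − 10.8)²/10.8 = 1.44/10.8 = 0.1333
2: (11 − 13.5)²/13.5 = 6.25/13.5 = 0.4630
3: (16 − 14.4)²/14.4 = 2.56/14.4 = 0.1778
4+: (46 − 45.9)²/45.9 = 0.01/45.9 = 0.0002
Sum = 0.804
df = 2. Since 0.804 < 9.210, we do not reject H₀.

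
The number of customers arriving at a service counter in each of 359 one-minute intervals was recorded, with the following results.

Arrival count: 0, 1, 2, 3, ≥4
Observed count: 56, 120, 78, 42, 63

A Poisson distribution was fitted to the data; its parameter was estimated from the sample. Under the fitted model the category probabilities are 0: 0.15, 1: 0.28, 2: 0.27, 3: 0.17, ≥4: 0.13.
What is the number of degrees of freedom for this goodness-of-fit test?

There are k = 5 categories and 1 parameter estimated from the data, so df = 5 − 1 − 1 = 3.

3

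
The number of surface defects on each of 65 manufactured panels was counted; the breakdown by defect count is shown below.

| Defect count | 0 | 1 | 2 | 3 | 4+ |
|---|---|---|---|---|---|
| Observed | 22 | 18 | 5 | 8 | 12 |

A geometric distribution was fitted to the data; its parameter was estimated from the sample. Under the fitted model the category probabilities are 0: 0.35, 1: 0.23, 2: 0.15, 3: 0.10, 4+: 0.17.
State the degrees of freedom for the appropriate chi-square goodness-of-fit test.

There are k = 5 categories and 1 parameter estimated from the data, so df = 5 − 1 − 1 = 3.

3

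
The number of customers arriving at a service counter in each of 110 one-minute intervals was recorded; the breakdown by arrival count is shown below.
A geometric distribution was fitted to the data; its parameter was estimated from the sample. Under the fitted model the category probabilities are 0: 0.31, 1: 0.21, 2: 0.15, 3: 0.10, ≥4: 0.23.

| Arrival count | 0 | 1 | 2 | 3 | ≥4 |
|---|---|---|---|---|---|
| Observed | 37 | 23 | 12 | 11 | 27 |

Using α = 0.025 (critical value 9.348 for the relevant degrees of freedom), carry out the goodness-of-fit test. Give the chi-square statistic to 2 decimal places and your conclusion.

1.59; do not reject

Expected counts E_i = n·p_i: 110×0.31 = 34.1, 110×0.21 = 23.1, 110×0.15 = 16.5, 110×0.10 = 11, 110×0.23 = 25.3.
χ² = (37−34.1)²/34.1 + (23−23.1)²/23.1 + (12−16.5)²/16.5 + (11−11)²/11 + (27−25.3)²/25.3
   = 0.247 + 0.000 + 1.227 + 0.000 + 0.114
Sum = 1.59
df = 3. Since 1.59 < 9.348, we do not reject H₀.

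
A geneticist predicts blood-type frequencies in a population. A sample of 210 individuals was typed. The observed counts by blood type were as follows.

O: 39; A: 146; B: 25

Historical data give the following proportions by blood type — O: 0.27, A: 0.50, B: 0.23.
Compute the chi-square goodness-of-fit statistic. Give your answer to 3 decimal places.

32.775

Expected counts E_i = n·p_i: 210×0.27 = 56.7, 210×0.50 = 105, 210×0.23 = 48.3.
χ² = (39−56.7)²/56.7 + (146−105)²/105 + (25−48.3)²/48.3
   = 5.5254 + 16.0095 + 11.2400
Sum = 32.775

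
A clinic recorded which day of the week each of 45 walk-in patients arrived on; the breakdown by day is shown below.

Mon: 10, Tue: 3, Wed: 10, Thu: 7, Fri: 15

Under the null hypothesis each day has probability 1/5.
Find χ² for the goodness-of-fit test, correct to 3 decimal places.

Expected count for each of the 5 categories: 45/5 = 9.
Mon: (10 − 9)²/9 = 1/9 = 0.1111
Tue: (3 − 9)²/9 = 36/9 = 4.0000
Wed: (10 − 9)²/9 = 1/9 = 0.1111
Thu: (7 − 9)²/9 = 4/9 = 0.4444
Fri: (15 − 9)²/9 = 36/9 = 4.0000
Sum = 8.667

8.667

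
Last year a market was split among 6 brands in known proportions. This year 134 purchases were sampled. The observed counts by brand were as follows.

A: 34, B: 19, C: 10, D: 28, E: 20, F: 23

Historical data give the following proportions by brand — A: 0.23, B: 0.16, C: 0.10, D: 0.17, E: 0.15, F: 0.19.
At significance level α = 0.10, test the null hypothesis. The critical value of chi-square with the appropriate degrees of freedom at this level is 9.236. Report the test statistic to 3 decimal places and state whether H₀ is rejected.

Expected counts E_i = n·p_i: 134×0.23 = 30.82, 134×0.16 = 21.44, 134×0.10 = 13.4, 134×0.17 = 22.78, 134×0.15 = 20.1, 134×0.19 = 25.46.
cat         O        E   (O−E)²/E
A          34    30.82     0.3281
B          19    21.44     0.2777
C          10     13.4     0.8627
D          28    22.78     1.1962
E          20     20.1     0.0005
F          23    25.46     0.2377
Sum = 2.903
df = 5. Since 2.903 < 9.236, we do not reject H₀.

2.903; do not reject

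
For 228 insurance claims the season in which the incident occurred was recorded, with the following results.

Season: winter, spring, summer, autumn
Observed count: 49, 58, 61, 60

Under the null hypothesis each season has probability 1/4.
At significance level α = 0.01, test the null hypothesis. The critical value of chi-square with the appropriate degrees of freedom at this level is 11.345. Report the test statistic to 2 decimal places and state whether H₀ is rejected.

1.58; do not reject

Expected count for each of the 4 categories: 228/4 = 57.
winter: (49 − 57)²/57 = 64/57 = 1.123
spring: (58 − 57)²/57 = 1/57 = 0.018
summer: (61 − 57)²/57 = 16/57 = 0.281
autumn: (60 − 57)²/57 = 9/57 = 0.158
Sum = 1.58
df = 3. Since 1.58 < 11.345, we do not reject H₀.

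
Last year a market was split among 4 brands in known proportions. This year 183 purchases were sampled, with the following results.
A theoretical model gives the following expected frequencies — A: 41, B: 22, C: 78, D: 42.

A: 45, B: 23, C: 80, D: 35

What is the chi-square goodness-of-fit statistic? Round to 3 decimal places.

1.654

χ² = (45−41)²/41 + (23−22)²/22 + (80−78)²/78 + (35−42)²/42
   = 0.3902 + 0.0455 + 0.0513 + 1.1667
Sum = 1.654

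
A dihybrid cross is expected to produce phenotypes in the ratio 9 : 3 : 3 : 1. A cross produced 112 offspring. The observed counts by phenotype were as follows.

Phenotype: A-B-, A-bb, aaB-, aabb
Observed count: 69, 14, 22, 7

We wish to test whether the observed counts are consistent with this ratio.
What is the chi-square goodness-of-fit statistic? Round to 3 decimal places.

2.952

Ratio total = 16. Expected counts: 112×9/16 = 63, 112×3/16 = 21, 112×3/16 = 21, 112×1/16 = 7.
cat         O        E   (O−E)²/E
A-B-       69       63     0.5714
A-bb       14       21     2.3333
aaB-       22       21     0.0476
aabb        7        7     0.0000
Sum = 2.952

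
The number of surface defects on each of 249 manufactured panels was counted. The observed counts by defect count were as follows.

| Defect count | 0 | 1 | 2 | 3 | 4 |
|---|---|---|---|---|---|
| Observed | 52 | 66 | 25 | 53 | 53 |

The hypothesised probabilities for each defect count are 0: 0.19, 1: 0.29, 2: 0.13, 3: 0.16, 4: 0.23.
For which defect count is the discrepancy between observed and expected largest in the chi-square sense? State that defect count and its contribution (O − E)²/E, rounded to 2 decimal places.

Expected counts E_i = n·p_i: 249×0.19 = 47.31, 249×0.29 = 72.21, 249×0.13 = 32.37, 249×0.16 = 39.84, 249×0.23 = 57.27.
χ² = (52−47.31)²/47.31 + (66−72.21)²/72.21 + (25−32.37)²/32.37 + (53−39.84)²/39.84 + (53−57.27)²/57.27
   = 0.465 + 0.534 + 1.678 + 4.347 + 0.318
The largest term is for 3: 4.35.

3, 4.35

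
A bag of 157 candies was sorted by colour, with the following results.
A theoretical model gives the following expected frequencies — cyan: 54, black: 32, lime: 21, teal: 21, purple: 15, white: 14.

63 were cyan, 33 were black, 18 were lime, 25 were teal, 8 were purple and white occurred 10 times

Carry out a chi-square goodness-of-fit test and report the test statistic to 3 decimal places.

cyan: (63 − 54)²/54 = 81/54 = 1.5000
black: (33 − 32)²/32 = 1/32 = 0.0313
lime: (18 − 21)²/21 = 9/21 = 0.4286
teal: (25 − 21)²/21 = 16/21 = 0.7619
purple: (8 − 15)²/15 = 49/15 = 3.2667
white: (10 − 14)²/14 = 16/14 = 1.1429
Sum = 7.131

7.131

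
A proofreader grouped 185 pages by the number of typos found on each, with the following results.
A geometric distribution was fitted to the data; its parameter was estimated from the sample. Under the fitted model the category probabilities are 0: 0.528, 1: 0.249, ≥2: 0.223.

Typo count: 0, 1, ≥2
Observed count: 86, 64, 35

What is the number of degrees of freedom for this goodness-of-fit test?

There are k = 3 categories and 1 parameter estimated from the data, so df = 3 − 1 − 1 = 1.

1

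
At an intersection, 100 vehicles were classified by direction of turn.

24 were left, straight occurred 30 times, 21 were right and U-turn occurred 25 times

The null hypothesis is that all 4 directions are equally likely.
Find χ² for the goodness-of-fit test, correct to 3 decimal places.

1.680

Under H₀ each category has probability 1/4, so each expected count is 100/4 = 25.
left: (24 − 25)²/25 = 1/25 = 0.0400
straight: (30 − 25)²/25 = 25/25 = 1.0000
right: (21 − 25)²/25 = 16/25 = 0.6400
U-turn: (25 − 25)²/25 = 0/25 = 0.0000
Sum = 1.680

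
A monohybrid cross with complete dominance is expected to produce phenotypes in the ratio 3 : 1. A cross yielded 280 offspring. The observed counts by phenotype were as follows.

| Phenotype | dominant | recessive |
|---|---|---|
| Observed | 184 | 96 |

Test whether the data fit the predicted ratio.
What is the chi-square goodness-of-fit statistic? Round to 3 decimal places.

12.876

Ratio total = 4. Expected counts: 280×3/4 = 210, 280×1/4 = 70.
dominant: (184 − 210)²/210 = 676/210 = 3.2190
recessive: (96 − 70)²/70 = 676/70 = 9.6571
Sum = 12.876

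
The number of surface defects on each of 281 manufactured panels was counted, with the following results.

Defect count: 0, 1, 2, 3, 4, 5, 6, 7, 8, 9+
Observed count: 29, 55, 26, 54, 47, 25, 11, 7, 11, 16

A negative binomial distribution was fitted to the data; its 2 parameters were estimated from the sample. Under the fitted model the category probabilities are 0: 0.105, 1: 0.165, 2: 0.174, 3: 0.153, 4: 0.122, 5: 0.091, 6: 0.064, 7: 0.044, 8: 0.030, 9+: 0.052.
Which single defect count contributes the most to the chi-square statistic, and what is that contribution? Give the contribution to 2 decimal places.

2, 10.72

Expected counts E_i = n·p_i: 281×0.105 = 29.505, 281×0.165 = 46.365, 281×0.174 = 48.894, 281×0.153 = 42.993, 281×0.122 = 34.282, 281×0.091 = 25.571, 281×0.064 = 17.984, 281×0.044 = 12.364, 281×0.030 = 8.43, 281×0.052 = 14.612.
0: (29 − 29.505)²/29.505 = 0.255025/29.505 = 0.009
1: (55 − 46.365)²/46.365 = 74.563225/46.365 = 1.608
2: (26 − 48.894)²/48.894 = 524.135236/48.894 = 10.720
3: (54 − 42.993)²/42.993 = 121.154049/42.993 = 2.818
4: (47 − 34.282)²/34.282 = 161.747524/34.282 = 4.718
5: (25 − 25.571)²/25.571 = 0.326041/25.571 = 0.013
6: (11 − 17.984)²/17.984 = 48.776256/17.984 = 2.712
7: (7 − 12.364)²/12.364 = 28.772496/12.364 = 2.327
8: (11 − 8.43)²/8.43 = 6.6049/8.43 = 0.783
9+: (16 − 14.612)²/14.612 = 1.926544/14.612 = 0.132
The largest term is for 2: 10.72.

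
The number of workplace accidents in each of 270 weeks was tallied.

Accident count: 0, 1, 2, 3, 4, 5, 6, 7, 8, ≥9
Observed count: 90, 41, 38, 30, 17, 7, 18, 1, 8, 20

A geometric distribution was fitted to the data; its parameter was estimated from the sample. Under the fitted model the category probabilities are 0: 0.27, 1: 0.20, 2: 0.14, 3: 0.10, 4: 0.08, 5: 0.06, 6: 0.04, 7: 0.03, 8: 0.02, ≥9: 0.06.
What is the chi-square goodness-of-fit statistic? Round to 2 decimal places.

Expected counts E_i = n·p_i: 270×0.27 = 72.9, 270×0.20 = 54, 270×0.14 = 37.8, 270×0.10 = 27, 270×0.08 = 21.6, 270×0.06 = 16.2, 270×0.04 = 10.8, 270×0.03 = 8.1, 270×0.02 = 5.4, 270×0.06 = 16.2.
0: (90 − 72.9)²/72.9 = 292.41/72.9 = 4.011
1: (41 − 54)²/54 = 169/54 = 3.130
2: (38 − 37.8)²/37.8 = 0.04/37.8 = 0.001
3: (30 − 27)²/27 = 9/27 = 0.333
4: (17 − 21.6)²/21.6 = 21.16/21.6 = 0.980
5: (7 − 16.2)²/16.2 = 84.64/16.2 = 5.225
6: (18 − 10.8)²/10.8 = 51.84/10.8 = 4.800
7: (1 − 8.1)²/8.1 = 50.41/8.1 = 6.223
8: (8 − 5.4)²/5.4 = 6.76/5.4 = 1.252
≥9: (20 − 16.2)²/16.2 = 14.44/16.2 = 0.891
Sum = 26.85

26.85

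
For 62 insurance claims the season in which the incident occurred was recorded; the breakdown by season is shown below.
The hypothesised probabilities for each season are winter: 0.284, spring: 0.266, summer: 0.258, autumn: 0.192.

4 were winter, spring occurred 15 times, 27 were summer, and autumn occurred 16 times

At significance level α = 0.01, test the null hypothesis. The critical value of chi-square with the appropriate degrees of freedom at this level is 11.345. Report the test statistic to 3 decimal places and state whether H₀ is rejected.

Expected counts E_i = n·p_i: 62×0.284 = 17.608, 62×0.266 = 16.492, 62×0.258 = 15.996, 62×0.192 = 11.904.
winter: (4 − 17.608)²/17.608 = 185.177664/17.608 = 10.5167
spring: (15 − 16.492)²/16.492 = 2.226064/16.492 = 0.1350
summer: (27 − 15.996)²/15.996 = 121.088016/15.996 = 7.5699
autumn: (16 − 11.904)²/11.904 = 16.777216/11.904 = 1.4094
Sum = 19.631
df = 3. Since 19.631 > 11.345, we reject H₀.

19.631; reject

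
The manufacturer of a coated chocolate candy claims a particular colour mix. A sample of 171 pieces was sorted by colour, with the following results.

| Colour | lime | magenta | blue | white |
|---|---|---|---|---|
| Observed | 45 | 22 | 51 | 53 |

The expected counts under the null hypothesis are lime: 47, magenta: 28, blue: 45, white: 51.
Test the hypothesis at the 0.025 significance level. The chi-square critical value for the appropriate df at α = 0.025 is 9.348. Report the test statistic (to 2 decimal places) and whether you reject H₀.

lime: (45 − 47)²/47 = 4/47 = 0.085
magenta: (22 − 28)²/28 = 36/28 = 1.286
blue: (51 − 45)²/45 = 36/45 = 0.800
white: (53 − 51)²/51 = 4/51 = 0.078
Sum = 2.25
df = 3. Since 2.25 < 9.348, we do not reject H₀.

2.25; do not reject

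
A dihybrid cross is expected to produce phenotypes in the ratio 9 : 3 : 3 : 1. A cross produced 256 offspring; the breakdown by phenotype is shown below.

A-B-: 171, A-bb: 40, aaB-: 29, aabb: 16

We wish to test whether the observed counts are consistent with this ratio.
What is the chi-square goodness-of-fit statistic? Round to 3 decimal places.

13.917

Ratio total = 16. Expected counts: 256×9/16 = 144, 256×3/16 = 48, 256×3/16 = 48, 256×1/16 = 16.
A-B-: (171 − 144)²/144 = 729/144 = 5.0625
A-bb: (40 − 48)²/48 = 64/48 = 1.3333
aaB-: (29 − 48)²/48 = 361/48 = 7.5208
aabb: (16 − 16)²/16 = 0/16 = 0.0000
Sum = 13.917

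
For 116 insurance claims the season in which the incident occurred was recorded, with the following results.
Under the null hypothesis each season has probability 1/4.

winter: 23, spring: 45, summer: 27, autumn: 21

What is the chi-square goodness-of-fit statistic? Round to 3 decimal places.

Expected count for each of the 4 categories: 116/4 = 29.
winter: (23 − 29)²/29 = 36/29 = 1.2414
spring: (45 − 29)²/29 = 256/29 = 8.8276
summer: (27 − 29)²/29 = 4/29 = 0.1379
autumn: (21 − 29)²/29 = 64/29 = 2.2069
Sum = 12.414

12.414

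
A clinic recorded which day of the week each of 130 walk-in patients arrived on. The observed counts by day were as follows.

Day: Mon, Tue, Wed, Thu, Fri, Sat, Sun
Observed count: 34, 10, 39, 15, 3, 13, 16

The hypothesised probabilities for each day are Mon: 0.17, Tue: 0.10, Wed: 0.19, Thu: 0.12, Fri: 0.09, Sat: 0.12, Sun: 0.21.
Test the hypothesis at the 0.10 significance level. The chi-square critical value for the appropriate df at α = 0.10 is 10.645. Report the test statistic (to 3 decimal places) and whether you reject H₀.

Expected counts E_i = n·p_i: 130×0.17 = 22.1, 130×0.10 = 13, 130×0.19 = 24.7, 130×0.12 = 15.6, 130×0.09 = 11.7, 130×0.12 = 15.6, 130×0.21 = 27.3.
χ² = (34−22.1)²/22.1 + (10−13)²/13 + (39−24.7)²/24.7 + (15−15.6)²/15.6 + (3−11.7)²/11.7 + (13−15.6)²/15.6 + (16−27.3)²/27.3
   = 6.4077 + 0.6923 + 8.2789 + 0.0231 + 6.4692 + 0.4333 + 4.6773
Sum = 26.982
df = 6. Since 26.982 > 10.645, we reject H₀.

26.982; reject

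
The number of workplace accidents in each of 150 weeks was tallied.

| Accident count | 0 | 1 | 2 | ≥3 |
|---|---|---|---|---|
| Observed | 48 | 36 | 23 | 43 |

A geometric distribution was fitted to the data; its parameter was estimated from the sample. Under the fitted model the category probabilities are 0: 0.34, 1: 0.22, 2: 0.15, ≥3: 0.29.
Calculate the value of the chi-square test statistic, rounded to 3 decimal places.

Expected counts E_i = n·p_i: 150×0.34 = 51, 150×0.22 = 33, 150×0.15 = 22.5, 150×0.29 = 43.5.
χ² = (48−51)²/51 + (36−33)²/33 + (23−22.5)²/22.5 + (43−43.5)²/43.5
   = 0.1765 + 0.2727 + 0.0111 + 0.0057
Sum = 0.466

0.466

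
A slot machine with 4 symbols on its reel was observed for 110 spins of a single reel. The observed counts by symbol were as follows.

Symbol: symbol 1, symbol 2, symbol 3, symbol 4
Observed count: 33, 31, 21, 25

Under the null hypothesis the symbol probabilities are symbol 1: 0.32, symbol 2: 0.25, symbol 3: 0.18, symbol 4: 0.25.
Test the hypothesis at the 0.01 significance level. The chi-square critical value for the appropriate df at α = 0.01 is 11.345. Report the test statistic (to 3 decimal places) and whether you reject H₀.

Expected counts E_i = n·p_i: 110×0.32 = 35.2, 110×0.25 = 27.5, 110×0.18 = 19.8, 110×0.25 = 27.5.
χ² = (33−35.2)²/35.2 + (31−27.5)²/27.5 + (21−19.8)²/19.8 + (25−27.5)²/27.5
   = 0.1375 + 0.4455 + 0.0727 + 0.2273
Sum = 0.883
df = 3. Since 0.883 < 11.345, we do not reject H₀.

0.883; do not reject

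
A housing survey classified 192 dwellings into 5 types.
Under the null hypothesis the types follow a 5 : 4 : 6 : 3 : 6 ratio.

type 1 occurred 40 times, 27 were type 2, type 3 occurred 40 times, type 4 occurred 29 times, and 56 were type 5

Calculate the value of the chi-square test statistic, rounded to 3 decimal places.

4.490

Ratio total = 24. Expected counts: 192×5/24 = 40, 192×4/24 = 32, 192×6/24 = 48, 192×3/24 = 24, 192×6/24 = 48.
χ² = (40−40)²/40 + (27−32)²/32 + (40−48)²/48 + (29−24)²/24 + (56−48)²/48
   = 0.0000 + 0.7813 + 1.3333 + 1.0417 + 1.3333
Sum = 4.490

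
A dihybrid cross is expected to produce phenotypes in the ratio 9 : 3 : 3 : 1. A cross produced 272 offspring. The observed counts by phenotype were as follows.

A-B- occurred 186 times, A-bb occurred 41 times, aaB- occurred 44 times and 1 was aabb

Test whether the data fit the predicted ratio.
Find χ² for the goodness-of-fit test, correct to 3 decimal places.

25.098

Ratio total = 16. Expected counts: 272×9/16 = 153, 272×3/16 = 51, 272×3/16 = 51, 272×1/16 = 17.
χ² = (186−153)²/153 + (41−51)²/51 + (44−51)²/51 + (1−17)²/17
   = 7.1176 + 1.9608 + 0.9608 + 15.0588
Sum = 25.098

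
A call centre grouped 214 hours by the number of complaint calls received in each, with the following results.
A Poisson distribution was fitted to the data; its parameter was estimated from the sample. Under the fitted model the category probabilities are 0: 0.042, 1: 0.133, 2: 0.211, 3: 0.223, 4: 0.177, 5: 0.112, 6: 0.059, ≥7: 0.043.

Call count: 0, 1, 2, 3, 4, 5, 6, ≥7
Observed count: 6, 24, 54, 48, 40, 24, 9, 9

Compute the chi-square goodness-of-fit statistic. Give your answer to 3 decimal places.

Expected counts E_i = n·p_i: 214×0.042 = 8.988, 214×0.133 = 28.462, 214×0.211 = 45.154, 214×0.223 = 47.722, 214×0.177 = 37.878, 214×0.112 = 23.968, 214×0.059 = 12.626, 214×0.043 = 9.202.
0: (6 − 8.988)²/8.988 = 8.928144/8.988 = 0.9933
1: (24 − 28.462)²/28.462 = 19.909444/28.462 = 0.6995
2: (54 − 45.154)²/45.154 = 78.251716/45.154 = 1.7330
3: (48 − 47.722)²/47.722 = 0.077284/47.722 = 0.0016
4: (40 − 37.878)²/37.878 = 4.502884/37.878 = 0.1189
5: (24 − 23.968)²/23.968 = 0.001024/23.968 = 0.0000
6: (9 − 12.626)²/12.626 = 13.147876/12.626 = 1.0413
≥7: (9 − 9.202)²/9.202 = 0.040804/9.202 = 0.0044
Sum = 4.592

4.592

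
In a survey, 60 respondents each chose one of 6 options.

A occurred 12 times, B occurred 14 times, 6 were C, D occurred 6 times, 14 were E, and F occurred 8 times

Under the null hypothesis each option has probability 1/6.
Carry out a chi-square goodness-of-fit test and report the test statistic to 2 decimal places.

7.20

Under H₀ each category has probability 1/6, so each expected count is 60/6 = 10.
χ² = (12−10)²/10 + (14−10)²/10 + (6−10)²/10 + (6−10)²/10 + (14−10)²/10 + (8−10)²/10
   = 0.400 + 1.600 + 1.600 + 1.600 + 1.600 + 0.400
Sum = 7.20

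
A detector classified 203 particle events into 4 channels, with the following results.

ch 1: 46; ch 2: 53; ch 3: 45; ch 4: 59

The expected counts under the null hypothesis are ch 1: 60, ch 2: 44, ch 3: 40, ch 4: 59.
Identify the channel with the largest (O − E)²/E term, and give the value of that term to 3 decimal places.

ch 1, 3.267

cat         O        E   (O−E)²/E
ch 1       46       60     3.2667
ch 2       53       44     1.8409
ch 3       45       40     0.6250
ch 4       59       59     0.0000
The largest term is for ch 1: 3.267.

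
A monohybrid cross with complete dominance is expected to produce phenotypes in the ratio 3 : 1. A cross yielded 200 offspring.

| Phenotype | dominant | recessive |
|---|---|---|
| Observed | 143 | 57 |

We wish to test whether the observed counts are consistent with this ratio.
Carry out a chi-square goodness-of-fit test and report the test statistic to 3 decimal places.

1.307

Ratio total = 4. Expected counts: 200×3/4 = 150, 200×1/4 = 50.
χ² = (143−150)²/150 + (57−50)²/50
   = 0.3267 + 0.9800
Sum = 1.307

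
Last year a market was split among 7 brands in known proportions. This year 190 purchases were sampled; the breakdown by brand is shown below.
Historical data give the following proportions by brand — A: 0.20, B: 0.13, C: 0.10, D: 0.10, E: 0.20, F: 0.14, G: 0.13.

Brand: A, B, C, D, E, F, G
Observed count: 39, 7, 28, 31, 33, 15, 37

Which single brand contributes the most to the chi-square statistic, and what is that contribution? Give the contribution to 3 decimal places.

B, 12.684

Expected counts E_i = n·p_i: 190×0.20 = 38, 190×0.13 = 24.7, 190×0.10 = 19, 190×0.10 = 19, 190×0.20 = 38, 190×0.14 = 26.6, 190×0.13 = 24.7.
A: (39 − 38)²/38 = 1/38 = 0.0263
B: (7 − 24.7)²/24.7 = 313.29/24.7 = 12.6838
C: (28 − 19)²/19 = 81/19 = 4.2632
D: (31 − 19)²/19 = 144/19 = 7.5789
E: (33 − 38)²/38 = 25/38 = 0.6579
F: (15 − 26.6)²/26.6 = 134.56/26.6 = 5.0586
G: (37 − 24.7)²/24.7 = 151.29/24.7 = 6.1251
The largest term is for B: 12.684.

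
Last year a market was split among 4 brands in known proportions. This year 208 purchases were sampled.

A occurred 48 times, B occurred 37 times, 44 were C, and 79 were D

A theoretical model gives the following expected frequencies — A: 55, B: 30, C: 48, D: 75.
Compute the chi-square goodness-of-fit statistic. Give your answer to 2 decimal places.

3.07

cat         O        E   (O−E)²/E
A          48       55      0.891
B          37       30      1.633
C          44       48      0.333
D          79       75      0.213
Sum = 3.07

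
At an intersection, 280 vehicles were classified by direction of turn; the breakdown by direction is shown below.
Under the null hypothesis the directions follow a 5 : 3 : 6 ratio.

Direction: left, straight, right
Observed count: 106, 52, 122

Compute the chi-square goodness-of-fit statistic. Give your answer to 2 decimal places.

Ratio total = 14. Expected counts: 280×5/14 = 100, 280×3/14 = 60, 280×6/14 = 120.
left: (106 − 100)²/100 = 36/100 = 0.360
straight: (52 − 60)²/60 = 64/60 = 1.067
right: (122 − 120)²/120 = 4/120 = 0.033
Sum = 1.46

1.46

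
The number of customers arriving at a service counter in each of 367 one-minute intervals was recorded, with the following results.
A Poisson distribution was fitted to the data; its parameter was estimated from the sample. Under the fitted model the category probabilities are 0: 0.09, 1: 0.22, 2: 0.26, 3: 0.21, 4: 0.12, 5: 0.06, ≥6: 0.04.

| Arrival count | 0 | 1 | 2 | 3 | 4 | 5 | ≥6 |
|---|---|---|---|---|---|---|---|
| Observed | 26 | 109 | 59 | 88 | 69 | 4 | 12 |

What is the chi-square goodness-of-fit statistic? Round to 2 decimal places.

Expected counts E_i = n·p_i: 367×0.09 = 33.03, 367×0.22 = 80.74, 367×0.26 = 95.42, 367×0.21 = 77.07, 367×0.12 = 44.04, 367×0.06 = 22.02, 367×0.04 = 14.68.
cat         O        E   (O−E)²/E
0          26    33.03      1.496
1         109    80.74      9.891
2          59    95.42     13.901
3          88    77.07      1.550
4          69    44.04     14.146
5           4    22.02     14.747
≥6         12    14.68      0.489
Sum = 56.22

56.22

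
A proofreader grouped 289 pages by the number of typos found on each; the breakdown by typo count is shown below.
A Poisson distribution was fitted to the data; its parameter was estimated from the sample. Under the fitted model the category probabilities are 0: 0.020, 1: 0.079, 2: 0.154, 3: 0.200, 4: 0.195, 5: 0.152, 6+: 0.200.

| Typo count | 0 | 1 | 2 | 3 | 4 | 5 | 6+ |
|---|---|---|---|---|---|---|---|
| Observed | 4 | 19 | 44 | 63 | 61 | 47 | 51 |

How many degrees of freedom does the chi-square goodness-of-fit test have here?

There are k = 7 categories and 1 parameter estimated from the data, so df = 7 − 1 − 1 = 5.

5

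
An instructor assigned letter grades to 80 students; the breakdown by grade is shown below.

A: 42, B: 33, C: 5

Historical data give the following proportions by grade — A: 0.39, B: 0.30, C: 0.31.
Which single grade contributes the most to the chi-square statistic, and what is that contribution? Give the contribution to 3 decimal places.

C, 15.808

Expected counts E_i = n·p_i: 80×0.39 = 31.2, 80×0.30 = 24, 80×0.31 = 24.8.
cat         O        E   (O−E)²/E
A          42     31.2     3.7385
B          33       24     3.3750
C           5     24.8    15.8081
The largest term is for C: 15.808.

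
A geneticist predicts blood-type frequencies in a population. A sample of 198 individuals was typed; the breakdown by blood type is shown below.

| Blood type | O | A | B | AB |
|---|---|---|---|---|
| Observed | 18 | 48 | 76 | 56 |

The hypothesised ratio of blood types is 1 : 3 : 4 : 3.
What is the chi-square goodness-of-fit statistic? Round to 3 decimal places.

Ratio total = 11. Expected counts: 198×1/11 = 18, 198×3/11 = 54, 198×4/11 = 72, 198×3/11 = 54.
O: (18 − 18)²/18 = 0/18 = 0.0000
A: (48 − 54)²/54 = 36/54 = 0.6667
B: (76 − 72)²/72 = 16/72 = 0.2222
AB: (56 − 54)²/54 = 4/54 = 0.0741
Sum = 0.963

0.963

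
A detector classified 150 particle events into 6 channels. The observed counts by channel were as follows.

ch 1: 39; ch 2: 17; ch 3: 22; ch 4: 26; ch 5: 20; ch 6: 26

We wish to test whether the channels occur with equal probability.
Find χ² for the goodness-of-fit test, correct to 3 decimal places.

11.840

Expected count for each of the 6 categories: 150/6 = 25.
χ² = (39−25)²/25 + (17−25)²/25 + (22−25)²/25 + (26−25)²/25 + (20−25)²/25 + (26−25)²/25
   = 7.8400 + 2.5600 + 0.3600 + 0.0400 + 1.0000 + 0.0400
Sum = 11.840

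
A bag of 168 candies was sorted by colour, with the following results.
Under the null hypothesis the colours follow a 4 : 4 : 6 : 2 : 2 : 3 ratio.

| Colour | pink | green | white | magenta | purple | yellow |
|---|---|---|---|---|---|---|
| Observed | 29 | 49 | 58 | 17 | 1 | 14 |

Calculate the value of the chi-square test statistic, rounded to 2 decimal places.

Ratio total = 21. Expected counts: 168×4/21 = 32, 168×4/21 = 32, 168×6/21 = 48, 168×2/21 = 16, 168×2/21 = 16, 168×3/21 = 24.
χ² = (29−32)²/32 + (49−32)²/32 + (58−48)²/48 + (17−16)²/16 + (1−16)²/16 + (14−24)²/24
   = 0.281 + 9.031 + 2.083 + 0.063 + 14.063 + 4.167
Sum = 29.69

29.69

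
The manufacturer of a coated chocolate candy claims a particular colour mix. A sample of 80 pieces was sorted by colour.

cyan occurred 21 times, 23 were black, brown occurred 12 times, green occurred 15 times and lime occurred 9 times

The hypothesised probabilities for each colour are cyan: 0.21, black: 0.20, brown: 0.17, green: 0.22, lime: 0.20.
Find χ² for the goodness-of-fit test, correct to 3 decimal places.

Expected counts E_i = n·p_i: 80×0.21 = 16.8, 80×0.20 = 16, 80×0.17 = 13.6, 80×0.22 = 17.6, 80×0.20 = 16.
cat         O        E   (O−E)²/E
cyan       21     16.8     1.0500
black      23       16     3.0625
brown      12     13.6     0.1882
green      15     17.6     0.3841
lime        9       16     3.0625
Sum = 7.747

7.747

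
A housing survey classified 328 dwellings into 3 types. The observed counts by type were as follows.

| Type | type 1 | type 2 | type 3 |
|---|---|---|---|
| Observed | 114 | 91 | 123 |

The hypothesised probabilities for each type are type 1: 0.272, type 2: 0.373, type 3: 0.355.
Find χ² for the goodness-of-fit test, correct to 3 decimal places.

Expected counts E_i = n·p_i: 328×0.272 = 89.216, 328×0.373 = 122.344, 328×0.355 = 116.44.
cat         O        E   (O−E)²/E
type 1    114   89.216     6.8849
type 2     91  122.344     8.0302
type 3    123   116.44     0.3696
Sum = 15.285

15.285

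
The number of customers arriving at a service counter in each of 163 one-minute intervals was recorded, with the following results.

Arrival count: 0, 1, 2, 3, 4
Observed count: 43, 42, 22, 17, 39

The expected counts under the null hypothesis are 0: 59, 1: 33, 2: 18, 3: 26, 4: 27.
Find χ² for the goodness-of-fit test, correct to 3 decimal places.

0: (43 − 59)²/59 = 256/59 = 4.3390
1: (42 − 33)²/33 = 81/33 = 2.4545
2: (22 − 18)²/18 = 16/18 = 0.8889
3: (17 − 26)²/26 = 81/26 = 3.1154
4: (39 − 27)²/27 = 144/27 = 5.3333
Sum = 16.131

16.131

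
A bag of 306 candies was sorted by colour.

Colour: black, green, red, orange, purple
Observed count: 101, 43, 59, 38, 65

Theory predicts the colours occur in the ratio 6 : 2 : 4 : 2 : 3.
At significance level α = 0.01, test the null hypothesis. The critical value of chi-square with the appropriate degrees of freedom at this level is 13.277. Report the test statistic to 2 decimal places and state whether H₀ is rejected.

Ratio total = 17. Expected counts: 306×6/17 = 108, 306×2/17 = 36, 306×4/17 = 72, 306×2/17 = 36, 306×3/17 = 54.
χ² = (101−108)²/108 + (43−36)²/36 + (59−72)²/72 + (38−36)²/36 + (65−54)²/54
   = 0.454 + 1.361 + 2.347 + 0.111 + 2.241
Sum = 6.51
df = 4. Since 6.51 < 13.277, we do not reject H₀.

6.51; do not reject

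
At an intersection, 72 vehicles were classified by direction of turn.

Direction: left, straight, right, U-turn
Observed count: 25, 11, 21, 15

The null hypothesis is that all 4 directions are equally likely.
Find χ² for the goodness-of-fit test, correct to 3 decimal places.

6.444

Expected count for each of the 4 categories: 72/4 = 18.
cat           O        E   (O−E)²/E
left         25       18     2.7222
straight     11       18     2.7222
right        21       18     0.5000
U-turn       15       18     0.5000
Sum = 6.444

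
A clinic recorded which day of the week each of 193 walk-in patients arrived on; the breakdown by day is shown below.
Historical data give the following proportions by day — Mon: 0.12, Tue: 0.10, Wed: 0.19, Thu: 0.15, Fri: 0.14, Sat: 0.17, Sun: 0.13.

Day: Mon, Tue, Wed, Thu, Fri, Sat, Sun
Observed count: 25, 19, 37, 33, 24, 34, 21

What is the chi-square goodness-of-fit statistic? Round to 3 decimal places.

Expected counts E_i = n·p_i: 193×0.12 = 23.16, 193×0.10 = 19.3, 193×0.19 = 36.67, 193×0.15 = 28.95, 193×0.14 = 27.02, 193×0.17 = 32.81, 193×0.13 = 25.09.
cat         O        E   (O−E)²/E
Mon        25    23.16     0.1462
Tue        19     19.3     0.0047
Wed        37    36.67     0.0030
Thu        33    28.95     0.5666
Fri        24    27.02     0.3375
Sat        34    32.81     0.0432
Sun        21    25.09     0.6667
Sum = 1.768

1.768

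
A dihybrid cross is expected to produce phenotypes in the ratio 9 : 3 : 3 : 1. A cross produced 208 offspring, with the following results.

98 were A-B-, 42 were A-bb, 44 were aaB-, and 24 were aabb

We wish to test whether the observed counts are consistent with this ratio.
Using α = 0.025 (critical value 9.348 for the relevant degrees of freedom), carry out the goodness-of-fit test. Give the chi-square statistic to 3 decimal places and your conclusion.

Ratio total = 16. Expected counts: 208×9/16 = 117, 208×3/16 = 39, 208×3/16 = 39, 208×1/16 = 13.
cat         O        E   (O−E)²/E
A-B-       98      117     3.0855
A-bb       42       39     0.2308
aaB-       44       39     0.6410
aabb       24       13     9.3077
Sum = 13.265
df = 3. Since 13.265 > 9.348, we reject H₀.

13.265; reject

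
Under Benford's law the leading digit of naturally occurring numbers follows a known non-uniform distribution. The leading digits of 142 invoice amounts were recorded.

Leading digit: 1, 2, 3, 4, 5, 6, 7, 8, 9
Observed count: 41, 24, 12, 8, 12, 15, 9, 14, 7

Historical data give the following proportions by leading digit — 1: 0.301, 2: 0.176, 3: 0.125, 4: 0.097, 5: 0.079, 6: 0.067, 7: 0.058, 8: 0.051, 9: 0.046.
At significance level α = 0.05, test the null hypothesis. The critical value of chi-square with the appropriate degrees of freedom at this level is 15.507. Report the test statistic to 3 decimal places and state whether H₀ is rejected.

14.022; do not reject

Expected counts E_i = n·p_i: 142×0.301 = 42.742, 142×0.176 = 24.992, 142×0.125 = 17.75, 142×0.097 = 13.774, 142×0.079 = 11.218, 142×0.067 = 9.514, 142×0.058 = 8.236, 142×0.051 = 7.242, 142×0.046 = 6.532.
χ² = (41−42.742)²/42.742 + (24−24.992)²/24.992 + (12−17.75)²/17.75 + (8−13.774)²/13.774 + (12−11.218)²/11.218 + (15−9.514)²/9.514 + (9−8.236)²/8.236 + (14−7.242)²/7.242 + (7−6.532)²/6.532
   = 0.0710 + 0.0394 + 1.8627 + 2.4204 + 0.0545 + 3.1634 + 0.0709 + 6.3063 + 0.0335
Sum = 14.022
df = 8. Since 14.022 < 15.507, we do not reject H₀.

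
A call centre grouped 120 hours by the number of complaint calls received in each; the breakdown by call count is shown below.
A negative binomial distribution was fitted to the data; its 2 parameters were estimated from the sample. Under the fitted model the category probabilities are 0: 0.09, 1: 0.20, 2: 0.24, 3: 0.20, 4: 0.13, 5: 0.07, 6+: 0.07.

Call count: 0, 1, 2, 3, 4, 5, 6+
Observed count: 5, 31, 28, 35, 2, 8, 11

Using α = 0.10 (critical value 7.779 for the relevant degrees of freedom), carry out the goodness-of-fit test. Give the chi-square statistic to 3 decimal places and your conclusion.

22.901; reject

Expected counts E_i = n·p_i: 120×0.09 = 10.8, 120×0.20 = 24, 120×0.24 = 28.8, 120×0.20 = 24, 120×0.13 = 15.6, 120×0.07 = 8.4, 120×0.07 = 8.4.
χ² = (5−10.8)²/10.8 + (31−24)²/24 + (28−28.8)²/28.8 + (35−24)²/24 + (2−15.6)²/15.6 + (8−8.4)²/8.4 + (11−8.4)²/8.4
   = 3.1148 + 2.0417 + 0.0222 + 5.0417 + 11.8564 + 0.0190 + 0.8048
Sum = 22.901
df = 4. Since 22.901 > 7.779, we reject H₀.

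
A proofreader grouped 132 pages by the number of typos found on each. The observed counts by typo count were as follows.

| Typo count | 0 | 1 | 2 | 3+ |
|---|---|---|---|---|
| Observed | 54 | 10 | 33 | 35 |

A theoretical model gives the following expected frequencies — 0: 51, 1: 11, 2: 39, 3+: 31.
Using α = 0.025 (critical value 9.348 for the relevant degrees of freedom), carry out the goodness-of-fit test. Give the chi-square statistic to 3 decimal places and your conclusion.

0: (54 − 51)²/51 = 9/51 = 0.1765
1: (10 − 11)²/11 = 1/11 = 0.0909
2: (33 − 39)²/39 = 36/39 = 0.9231
3+: (35 − 31)²/31 = 16/31 = 0.5161
Sum = 1.707
df = 3. Since 1.707 < 9.348, we do not reject H₀.

1.707; do not reject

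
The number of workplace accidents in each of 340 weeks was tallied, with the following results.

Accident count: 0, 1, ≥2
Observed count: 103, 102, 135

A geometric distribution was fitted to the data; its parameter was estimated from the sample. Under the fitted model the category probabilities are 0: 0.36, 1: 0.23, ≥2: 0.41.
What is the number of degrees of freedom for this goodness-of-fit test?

1

There are k = 3 categories and 1 parameter estimated from the data, so df = 3 − 1 − 1 = 1.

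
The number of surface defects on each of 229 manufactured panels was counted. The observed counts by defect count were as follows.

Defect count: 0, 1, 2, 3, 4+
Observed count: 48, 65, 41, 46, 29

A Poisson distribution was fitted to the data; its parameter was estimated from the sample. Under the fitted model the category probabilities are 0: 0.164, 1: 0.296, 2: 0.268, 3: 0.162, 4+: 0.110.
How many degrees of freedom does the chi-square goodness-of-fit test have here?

There are k = 5 categories and 1 parameter estimated from the data, so df = 5 − 1 − 1 = 3.

3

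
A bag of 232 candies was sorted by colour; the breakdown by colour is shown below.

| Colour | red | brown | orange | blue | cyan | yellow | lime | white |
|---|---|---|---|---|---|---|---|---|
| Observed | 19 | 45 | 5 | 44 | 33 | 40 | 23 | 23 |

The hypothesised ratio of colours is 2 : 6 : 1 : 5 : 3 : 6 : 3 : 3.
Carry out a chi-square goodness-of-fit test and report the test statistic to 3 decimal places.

7.067

Ratio total = 29. Expected counts: 232×2/29 = 16, 232×6/29 = 48, 232×1/29 = 8, 232×5/29 = 40, 232×3/29 = 24, 232×6/29 = 48, 232×3/29 = 24, 232×3/29 = 24.
χ² = (19−16)²/16 + (45−48)²/48 + (5−8)²/8 + (44−40)²/40 + (33−24)²/24 + (40−48)²/48 + (23−24)²/24 + (23−24)²/24
   = 0.5625 + 0.1875 + 1.1250 + 0.4000 + 3.3750 + 1.3333 + 0.0417 + 0.0417
Sum = 7.067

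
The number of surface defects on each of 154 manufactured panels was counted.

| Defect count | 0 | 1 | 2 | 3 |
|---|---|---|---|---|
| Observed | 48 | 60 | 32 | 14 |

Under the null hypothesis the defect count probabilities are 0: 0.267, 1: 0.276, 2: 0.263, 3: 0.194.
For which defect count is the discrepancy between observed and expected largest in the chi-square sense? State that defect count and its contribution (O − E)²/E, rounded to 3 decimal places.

Expected counts E_i = n·p_i: 154×0.267 = 41.118, 154×0.276 = 42.504, 154×0.263 = 40.502, 154×0.194 = 29.876.
cat         O        E   (O−E)²/E
0          48   41.118     1.1519
1          60   42.504     7.2019
2          32   40.502     1.7847
3          14   29.876     8.4364
The largest term is for 3: 8.436.

3, 8.436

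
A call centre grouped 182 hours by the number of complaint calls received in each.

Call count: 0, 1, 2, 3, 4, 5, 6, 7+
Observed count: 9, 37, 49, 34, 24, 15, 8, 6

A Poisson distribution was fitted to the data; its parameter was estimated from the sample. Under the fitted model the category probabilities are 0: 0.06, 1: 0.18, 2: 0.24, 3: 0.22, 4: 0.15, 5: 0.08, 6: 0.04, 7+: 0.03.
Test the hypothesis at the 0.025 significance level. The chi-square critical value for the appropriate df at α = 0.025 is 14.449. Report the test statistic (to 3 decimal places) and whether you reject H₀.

2.982; do not reject

Expected counts E_i = n·p_i: 182×0.06 = 10.92, 182×0.18 = 32.76, 182×0.24 = 43.68, 182×0.22 = 40.04, 182×0.15 = 27.3, 182×0.08 = 14.56, 182×0.04 = 7.28, 182×0.03 = 5.46.
cat         O        E   (O−E)²/E
0           9    10.92     0.3376
1          37    32.76     0.5488
2          49    43.68     0.6479
3          34    40.04     0.9111
4          24     27.3     0.3989
5          15    14.56     0.0133
6           8     7.28     0.0712
7+          6     5.46     0.0534
Sum = 2.982
df = 6. Since 2.982 < 14.449, we do not reject H₀.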